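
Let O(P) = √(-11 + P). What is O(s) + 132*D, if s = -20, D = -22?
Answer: -2904 + I*√31 ≈ -2904.0 + 5.5678*I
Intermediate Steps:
O(s) + 132*D = √(-11 - 20) + 132*(-22) = √(-31) - 2904 = I*√31 - 2904 = -2904 + I*√31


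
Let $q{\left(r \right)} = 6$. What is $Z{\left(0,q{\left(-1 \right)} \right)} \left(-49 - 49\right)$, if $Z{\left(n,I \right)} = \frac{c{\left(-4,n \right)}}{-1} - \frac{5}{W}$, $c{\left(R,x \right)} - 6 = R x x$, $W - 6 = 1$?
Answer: $658$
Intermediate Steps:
$W = 7$ ($W = 6 + 1 = 7$)
$c{\left(R,x \right)} = 6 + R x^{2}$ ($c{\left(R,x \right)} = 6 + R x x = 6 + R x^{2}$)
$Z{\left(n,I \right)} = - \frac{47}{7} + 4 n^{2}$ ($Z{\left(n,I \right)} = \frac{6 - 4 n^{2}}{-1} - \frac{5}{7} = \left(6 - 4 n^{2}\right) \left(-1\right) - \frac{5}{7} = \left(-6 + 4 n^{2}\right) - \frac{5}{7} = - \frac{47}{7} + 4 n^{2}$)
$Z{\left(0,q{\left(-1 \right)} \right)} \left(-49 - 49\right) = \left(- \frac{47}{7} + 4 \cdot 0^{2}\right) \left(-49 - 49\right) = \left(- \frac{47}{7} + 4 \cdot 0\right) \left(-98\right) = \left(- \frac{47}{7} + 0\right) \left(-98\right) = \left(- \frac{47}{7}\right) \left(-98\right) = 658$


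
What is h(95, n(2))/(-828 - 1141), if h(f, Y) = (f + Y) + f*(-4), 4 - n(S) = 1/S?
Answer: 563/3938 ≈ 0.14297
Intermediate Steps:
n(S) = 4 - 1/S
h(f, Y) = Y - 3*f (h(f, Y) = (Y + f) - 4*f = Y - 3*f)
h(95, n(2))/(-828 - 1141) = ((4 - 1/2) - 3*95)/(-828 - 1141) = ((4 - 1*½) - 285)/(-1969) = ((4 - ½) - 285)*(-1/1969) = (7/2 - 285)*(-1/1969) = -563/2*(-1/1969) = 563/3938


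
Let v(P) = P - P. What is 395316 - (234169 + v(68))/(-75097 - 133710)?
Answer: 82544982181/208807 ≈ 3.9532e+5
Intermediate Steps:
v(P) = 0
395316 - (234169 + v(68))/(-75097 - 133710) = 395316 - (234169 + 0)/(-75097 - 133710) = 395316 - 234169/(-208807) = 395316 - 234169*(-1)/208807 = 395316 - 1*(-234169/208807) = 395316 + 234169/208807 = 82544982181/208807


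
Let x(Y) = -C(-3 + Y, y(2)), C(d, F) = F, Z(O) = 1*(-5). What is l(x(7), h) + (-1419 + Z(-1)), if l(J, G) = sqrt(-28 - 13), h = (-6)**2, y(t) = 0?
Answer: -1424 + I*sqrt(41) ≈ -1424.0 + 6.4031*I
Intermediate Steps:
Z(O) = -5
h = 36
x(Y) = 0 (x(Y) = -1*0 = 0)
l(J, G) = I*sqrt(41) (l(J, G) = sqrt(-41) = I*sqrt(41))
l(x(7), h) + (-1419 + Z(-1)) = I*sqrt(41) + (-1419 - 5) = I*sqrt(41) - 1424 = -1424 + I*sqrt(41)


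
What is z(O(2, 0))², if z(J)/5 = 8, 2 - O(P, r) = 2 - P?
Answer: 1600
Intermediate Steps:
O(P, r) = P (O(P, r) = 2 - (2 - P) = 2 + (-2 + P) = P)
z(J) = 40 (z(J) = 5*8 = 40)
z(O(2, 0))² = 40² = 1600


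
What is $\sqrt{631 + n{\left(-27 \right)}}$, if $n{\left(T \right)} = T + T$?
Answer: $\sqrt{577} \approx 24.021$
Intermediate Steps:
$n{\left(T \right)} = 2 T$
$\sqrt{631 + n{\left(-27 \right)}} = \sqrt{631 + 2 \left(-27\right)} = \sqrt{631 - 54} = \sqrt{577}$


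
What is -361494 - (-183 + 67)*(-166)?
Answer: -380750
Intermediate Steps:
-361494 - (-183 + 67)*(-166) = -361494 - (-116)*(-166) = -361494 - 1*19256 = -361494 - 19256 = -380750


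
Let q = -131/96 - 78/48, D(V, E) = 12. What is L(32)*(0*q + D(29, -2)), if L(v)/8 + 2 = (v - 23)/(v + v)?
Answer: -357/2 ≈ -178.50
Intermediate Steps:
q = -287/96 (q = -131*1/96 - 78*1/48 = -131/96 - 13/8 = -287/96 ≈ -2.9896)
L(v) = -16 + 4*(-23 + v)/v (L(v) = -16 + 8*((v - 23)/(v + v)) = -16 + 8*((-23 + v)/((2*v))) = -16 + 8*((-23 + v)*(1/(2*v))) = -16 + 8*((-23 + v)/(2*v)) = -16 + 4*(-23 + v)/v)
L(32)*(0*q + D(29, -2)) = (-12 - 92/32)*(0*(-287/96) + 12) = (-12 - 92*1/32)*(0 + 12) = (-12 - 23/8)*12 = -119/8*12 = -357/2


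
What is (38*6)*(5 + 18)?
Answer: 5244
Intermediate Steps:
(38*6)*(5 + 18) = 228*23 = 5244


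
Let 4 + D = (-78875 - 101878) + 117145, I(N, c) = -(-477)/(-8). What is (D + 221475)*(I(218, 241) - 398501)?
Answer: -503343807555/8 ≈ -6.2918e+10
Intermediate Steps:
I(N, c) = -477/8 (I(N, c) = -(-477)*(-1)/8 = -53*9/8 = -477/8)
D = -63612 (D = -4 + ((-78875 - 101878) + 117145) = -4 + (-180753 + 117145) = -4 - 63608 = -63612)
(D + 221475)*(I(218, 241) - 398501) = (-63612 + 221475)*(-477/8 - 398501) = 157863*(-3188485/8) = -503343807555/8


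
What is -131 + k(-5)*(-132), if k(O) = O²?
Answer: -3431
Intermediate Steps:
-131 + k(-5)*(-132) = -131 + (-5)²*(-132) = -131 + 25*(-132) = -131 - 3300 = -3431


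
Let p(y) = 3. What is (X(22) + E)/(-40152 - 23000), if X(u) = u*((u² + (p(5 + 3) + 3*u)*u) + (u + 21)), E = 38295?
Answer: -83285/63152 ≈ -1.3188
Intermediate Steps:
X(u) = u*(21 + u + u² + u*(3 + 3*u)) (X(u) = u*((u² + (3 + 3*u)*u) + (u + 21)) = u*((u² + u*(3 + 3*u)) + (21 + u)) = u*(21 + u + u² + u*(3 + 3*u)))
(X(22) + E)/(-40152 - 23000) = (22*(21 + 4*22 + 4*22²) + 38295)/(-40152 - 23000) = (22*(21 + 88 + 4*484) + 38295)/(-63152) = (22*(21 + 88 + 1936) + 38295)*(-1/63152) = (22*2045 + 38295)*(-1/63152) = (44990 + 38295)*(-1/63152) = 83285*(-1/63152) = -83285/63152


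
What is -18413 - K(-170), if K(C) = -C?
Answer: -18583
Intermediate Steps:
-18413 - K(-170) = -18413 - (-1)*(-170) = -18413 - 1*170 = -18413 - 170 = -18583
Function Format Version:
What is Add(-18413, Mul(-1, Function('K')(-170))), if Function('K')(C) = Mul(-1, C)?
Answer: -18583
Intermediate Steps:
Add(-18413, Mul(-1, Function('K')(-170))) = Add(-18413, Mul(-1, Mul(-1, -170))) = Add(-18413, Mul(-1, 170)) = Add(-18413, -170) = -18583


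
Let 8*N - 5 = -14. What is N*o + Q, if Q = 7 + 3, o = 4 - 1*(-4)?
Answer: 1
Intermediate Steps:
N = -9/8 (N = 5/8 + (⅛)*(-14) = 5/8 - 7/4 = -9/8 ≈ -1.1250)
o = 8 (o = 4 + 4 = 8)
Q = 10
N*o + Q = -9/8*8 + 10 = -9 + 10 = 1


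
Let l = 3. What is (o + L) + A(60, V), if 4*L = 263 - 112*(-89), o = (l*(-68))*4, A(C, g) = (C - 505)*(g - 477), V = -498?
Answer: 1742467/4 ≈ 4.3562e+5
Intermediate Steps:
A(C, g) = (-505 + C)*(-477 + g)
o = -816 (o = (3*(-68))*4 = -204*4 = -816)
L = 10231/4 (L = (263 - 112*(-89))/4 = (263 + 9968)/4 = (¼)*10231 = 10231/4 ≈ 2557.8)
(o + L) + A(60, V) = (-816 + 10231/4) + (240885 - 505*(-498) - 477*60 + 60*(-498)) = 6967/4 + (240885 + 251490 - 28620 - 29880) = 6967/4 + 433875 = 1742467/4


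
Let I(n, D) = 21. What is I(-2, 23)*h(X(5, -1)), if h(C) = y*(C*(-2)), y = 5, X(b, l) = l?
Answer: 210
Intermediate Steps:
h(C) = -10*C (h(C) = 5*(C*(-2)) = 5*(-2*C) = -10*C)
I(-2, 23)*h(X(5, -1)) = 21*(-10*(-1)) = 21*10 = 210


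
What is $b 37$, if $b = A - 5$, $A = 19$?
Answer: $518$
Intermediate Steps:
$b = 14$ ($b = 19 - 5 = 14$)
$b 37 = 14 \cdot 37 = 518$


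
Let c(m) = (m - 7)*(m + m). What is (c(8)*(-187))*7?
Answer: -20944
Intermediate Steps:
c(m) = 2*m*(-7 + m) (c(m) = (-7 + m)*(2*m) = 2*m*(-7 + m))
(c(8)*(-187))*7 = ((2*8*(-7 + 8))*(-187))*7 = ((2*8*1)*(-187))*7 = (16*(-187))*7 = -2992*7 = -20944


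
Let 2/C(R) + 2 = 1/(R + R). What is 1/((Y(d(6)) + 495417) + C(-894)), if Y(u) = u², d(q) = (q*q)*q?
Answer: 3577/1938991545 ≈ 1.8448e-6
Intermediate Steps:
C(R) = 2/(-2 + 1/(2*R)) (C(R) = 2/(-2 + 1/(R + R)) = 2/(-2 + 1/(2*R)))
d(q) = q³ (d(q) = q²*q = q³)
1/((Y(d(6)) + 495417) + C(-894)) = 1/(((6³)² + 495417) - 4*(-894)/(-1 + 4*(-894))) = 1/((216² + 495417) - 4*(-894)/(-1 - 3576)) = 1/((46656 + 495417) - 4*(-894)/(-3577)) = 1/(542073 - 4*(-894)*(-1/3577)) = 1/(542073 - 3576/3577) = 1/(1938991545/3577) = 3577/1938991545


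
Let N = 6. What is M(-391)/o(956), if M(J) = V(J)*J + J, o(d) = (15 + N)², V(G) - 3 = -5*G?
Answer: -255323/147 ≈ -1736.9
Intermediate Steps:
V(G) = 3 - 5*G
o(d) = 441 (o(d) = (15 + 6)² = 21² = 441)
M(J) = J + J*(3 - 5*J) (M(J) = (3 - 5*J)*J + J = J*(3 - 5*J) + J = J + J*(3 - 5*J))
M(-391)/o(956) = -391*(4 - 5*(-391))/441 = -391*(4 + 1955)*(1/441) = -391*1959*(1/441) = -765969*1/441 = -255323/147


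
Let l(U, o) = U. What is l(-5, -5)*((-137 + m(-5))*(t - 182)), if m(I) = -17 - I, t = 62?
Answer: -89400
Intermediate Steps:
l(-5, -5)*((-137 + m(-5))*(t - 182)) = -5*(-137 + (-17 - 1*(-5)))*(62 - 182) = -5*(-137 + (-17 + 5))*(-120) = -5*(-137 - 12)*(-120) = -(-745)*(-120) = -5*17880 = -89400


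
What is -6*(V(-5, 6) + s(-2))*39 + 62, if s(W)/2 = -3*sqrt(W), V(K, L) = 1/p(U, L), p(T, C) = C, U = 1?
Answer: 23 + 1404*I*sqrt(2) ≈ 23.0 + 1985.6*I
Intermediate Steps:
V(K, L) = 1/L
s(W) = -6*sqrt(W) (s(W) = 2*(-3*sqrt(W)) = -6*sqrt(W))
-6*(V(-5, 6) + s(-2))*39 + 62 = -6*(1/6 - 6*I*sqrt(2))*39 + 62 = (-1 + 36*I*sqrt(2))*39 + 62 = (-39 + 1404*I*sqrt(2)) + 62 = 23 + 1404*I*sqrt(2)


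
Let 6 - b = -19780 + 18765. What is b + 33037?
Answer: 34058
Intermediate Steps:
b = 1021 (b = 6 - (-19780 + 18765) = 6 - 1*(-1015) = 6 + 1015 = 1021)
b + 33037 = 1021 + 33037 = 34058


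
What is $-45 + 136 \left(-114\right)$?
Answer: $-15549$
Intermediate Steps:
$-45 + 136 \left(-114\right) = -45 - 15504 = -15549$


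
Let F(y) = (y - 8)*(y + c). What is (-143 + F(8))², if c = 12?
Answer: 20449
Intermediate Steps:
F(y) = (-8 + y)*(12 + y) (F(y) = (y - 8)*(y + 12) = (-8 + y)*(12 + y))
(-143 + F(8))² = (-143 + (-96 + 8² + 4*8))² = (-143 + (-96 + 64 + 32))² = (-143 + 0)² = (-143)² = 20449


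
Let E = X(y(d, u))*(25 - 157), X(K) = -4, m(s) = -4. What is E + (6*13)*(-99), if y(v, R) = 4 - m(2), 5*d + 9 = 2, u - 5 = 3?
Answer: -7194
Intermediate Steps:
u = 8 (u = 5 + 3 = 8)
d = -7/5 (d = -9/5 + (⅕)*2 = -9/5 + ⅖ = -7/5 ≈ -1.4000)
y(v, R) = 8 (y(v, R) = 4 - 1*(-4) = 4 + 4 = 8)
E = 528 (E = -4*(25 - 157) = -4*(-132) = 528)
E + (6*13)*(-99) = 528 + (6*13)*(-99) = 528 + 78*(-99) = 528 - 7722 = -7194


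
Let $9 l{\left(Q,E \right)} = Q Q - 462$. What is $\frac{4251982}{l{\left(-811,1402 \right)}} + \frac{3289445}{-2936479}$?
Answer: $\frac{110210685331147}{1930027251061} \approx 57.103$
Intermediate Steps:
$l{\left(Q,E \right)} = - \frac{154}{3} + \frac{Q^{2}}{9}$ ($l{\left(Q,E \right)} = \frac{Q Q - 462}{9} = \frac{Q^{2} - 462}{9} = \frac{-462 + Q^{2}}{9} = - \frac{154}{3} + \frac{Q^{2}}{9}$)
$\frac{4251982}{l{\left(-811,1402 \right)}} + \frac{3289445}{-2936479} = \frac{4251982}{- \frac{154}{3} + \frac{\left(-811\right)^{2}}{9}} + \frac{3289445}{-2936479} = \frac{4251982}{- \frac{154}{3} + \frac{1}{9} \cdot 657721} + 3289445 \left(- \frac{1}{2936479}\right) = \frac{4251982}{- \frac{154}{3} + \frac{657721}{9}} - \frac{3289445}{2936479} = \frac{4251982}{\frac{657259}{9}} - \frac{3289445}{2936479} = 4251982 \cdot \frac{9}{657259} - \frac{3289445}{2936479} = \frac{38267838}{657259} - \frac{3289445}{2936479} = \frac{110210685331147}{1930027251061}$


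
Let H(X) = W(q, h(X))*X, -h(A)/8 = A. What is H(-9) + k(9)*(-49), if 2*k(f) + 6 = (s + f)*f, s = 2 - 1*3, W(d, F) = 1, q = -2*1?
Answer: -1626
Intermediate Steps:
q = -2
h(A) = -8*A
s = -1 (s = 2 - 3 = -1)
k(f) = -3 + f*(-1 + f)/2 (k(f) = -3 + ((-1 + f)*f)/2 = -3 + (f*(-1 + f))/2 = -3 + f*(-1 + f)/2)
H(X) = X (H(X) = 1*X = X)
H(-9) + k(9)*(-49) = -9 + (-3 + (½)*9² - ½*9)*(-49) = -9 + (-3 + (½)*81 - 9/2)*(-49) = -9 + (-3 + 81/2 - 9/2)*(-49) = -9 + 33*(-49) = -9 - 1617 = -1626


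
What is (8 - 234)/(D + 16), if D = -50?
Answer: 113/17 ≈ 6.6471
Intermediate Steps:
(8 - 234)/(D + 16) = (8 - 234)/(-50 + 16) = -226/(-34) = -226*(-1/34) = 113/17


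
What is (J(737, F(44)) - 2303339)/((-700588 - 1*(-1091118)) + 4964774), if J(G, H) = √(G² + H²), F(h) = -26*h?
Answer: -2303339/5355304 + 11*√15305/5355304 ≈ -0.42985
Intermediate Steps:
(J(737, F(44)) - 2303339)/((-700588 - 1*(-1091118)) + 4964774) = (√(737² + (-26*44)²) - 2303339)/((-700588 - 1*(-1091118)) + 4964774) = (√(543169 + (-1144)²) - 2303339)/((-700588 + 1091118) + 4964774) = (√(543169 + 1308736) - 2303339)/(390530 + 4964774) = (√1851905 - 2303339)/5355304 = (11*√15305 - 2303339)*(1/5355304) = (-2303339 + 11*√15305)*(1/5355304) = -2303339/5355304 + 11*√15305/5355304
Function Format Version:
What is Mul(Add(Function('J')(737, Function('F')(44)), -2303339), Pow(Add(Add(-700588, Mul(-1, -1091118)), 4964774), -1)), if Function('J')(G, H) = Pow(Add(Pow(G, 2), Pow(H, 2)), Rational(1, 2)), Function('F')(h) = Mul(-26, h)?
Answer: Add(Rational(-2303339, 5355304), Mul(Rational(11, 5355304), Pow(15305, Rational(1, 2)))) ≈ -0.42985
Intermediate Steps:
Mul(Add(Function('J')(737, Function('F')(44)), -2303339), Pow(Add(Add(-700588, Mul(-1, -1091118)), 4964774), -1)) = Mul(Add(Pow(Add(Pow(737, 2), Pow(Mul(-26, 44), 2)), Rational(1, 2)), -2303339), Pow(Add(Add(-700588, Mul(-1, -1091118)), 4964774), -1)) = Mul(Add(Pow(Add(543169, Pow(-1144, 2)), Rational(1, 2)), -2303339), Pow(Add(Add(-700588, 1091118), 4964774), -1)) = Mul(Add(Pow(Add(543169, 1308736), Rational(1, 2)), -2303339), Pow(Add(390530, 4964774), -1)) = Mul(Add(Pow(1851905, Rational(1, 2)), -2303339), Pow(5355304, -1)) = Mul(Add(Mul(11, Pow(15305, Rational(1, 2))), -2303339), Rational(1, 5355304)) = Mul(Add(-2303339, Mul(11, Pow(15305, Rational(1, 2)))), Rational(1, 5355304)) = Add(Rational(-2303339, 5355304), Mul(Rational(11, 5355304), Pow(15305, Rational(1, 2))))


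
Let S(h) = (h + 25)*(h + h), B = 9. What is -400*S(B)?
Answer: -244800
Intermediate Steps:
S(h) = 2*h*(25 + h) (S(h) = (25 + h)*(2*h) = 2*h*(25 + h))
-400*S(B) = -800*9*(25 + 9) = -800*9*34 = -400*612 = -244800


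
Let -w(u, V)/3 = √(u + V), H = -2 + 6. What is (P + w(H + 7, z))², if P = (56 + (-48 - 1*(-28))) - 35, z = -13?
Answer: (1 - 3*I*√2)² ≈ -17.0 - 8.4853*I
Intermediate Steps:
H = 4
w(u, V) = -3*√(V + u) (w(u, V) = -3*√(u + V) = -3*√(V + u))
P = 1 (P = (56 + (-48 + 28)) - 35 = (56 - 20) - 35 = 36 - 35 = 1)
(P + w(H + 7, z))² = (1 - 3*√(-13 + (4 + 7)))² = (1 - 3*√(-13 + 11))² = (1 - 3*I*√2)²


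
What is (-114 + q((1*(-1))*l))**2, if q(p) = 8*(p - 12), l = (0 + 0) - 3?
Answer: 34596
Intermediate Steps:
l = -3 (l = 0 - 3 = -3)
q(p) = -96 + 8*p (q(p) = 8*(-12 + p) = -96 + 8*p)
(-114 + q((1*(-1))*l))**2 = (-114 + (-96 + 8*((1*(-1))*(-3))))**2 = (-114 + (-96 + 8*(-1*(-3))))**2 = (-114 + (-96 + 8*3))**2 = (-114 + (-96 + 24))**2 = (-114 - 72)**2 = (-186)**2 = 34596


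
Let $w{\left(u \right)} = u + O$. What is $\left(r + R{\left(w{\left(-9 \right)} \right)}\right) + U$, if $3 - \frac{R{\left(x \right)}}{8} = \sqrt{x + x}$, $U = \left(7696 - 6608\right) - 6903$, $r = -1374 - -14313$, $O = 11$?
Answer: $7132$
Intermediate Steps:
$r = 12939$ ($r = -1374 + 14313 = 12939$)
$U = -5815$ ($U = \left(7696 - 6608\right) - 6903 = 1088 - 6903 = -5815$)
$w{\left(u \right)} = 11 + u$ ($w{\left(u \right)} = u + 11 = 11 + u$)
$R{\left(x \right)} = 24 - 8 \sqrt{2} \sqrt{x}$ ($R{\left(x \right)} = 24 - 8 \sqrt{x + x} = 24 - 8 \sqrt{2 x} = 24 - 8 \sqrt{2} \sqrt{x}$)
$\left(r + R{\left(w{\left(-9 \right)} \right)}\right) + U = \left(12939 + \left(24 - 8 \sqrt{2} \sqrt{11 - 9}\right)\right) - 5815 = \left(12939 + \left(24 - 8 \sqrt{2} \sqrt{2}\right)\right) - 5815 = \left(12939 + \left(24 - 16\right)\right) - 5815 = \left(12939 + 8\right) - 5815 = 12947 - 5815 = 7132$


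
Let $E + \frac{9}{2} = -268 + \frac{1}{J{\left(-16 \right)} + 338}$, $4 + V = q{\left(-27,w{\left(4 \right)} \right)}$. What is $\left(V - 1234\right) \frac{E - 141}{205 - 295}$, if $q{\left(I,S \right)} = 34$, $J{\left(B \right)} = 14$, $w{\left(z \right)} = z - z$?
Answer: $- \frac{14603617}{2640} \approx -5531.7$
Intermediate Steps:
$w{\left(z \right)} = 0$
$V = 30$ ($V = -4 + 34 = 30$)
$E = - \frac{95919}{352}$ ($E = - \frac{9}{2} - \left(268 - \frac{1}{14 + 338}\right) = - \frac{9}{2} - \left(268 - \frac{1}{352}\right) = - \frac{9}{2} + \left(-268 + \frac{1}{352}\right) = - \frac{9}{2} - \frac{94335}{352} = - \frac{95919}{352} \approx -272.5$)
$\left(V - 1234\right) \frac{E - 141}{205 - 295} = \left(30 - 1234\right) \frac{- \frac{95919}{352} - 141}{205 - 295} = - 1204 \left(- \frac{145551}{352 \left(-90\right)}\right) = - 1204 \left(\left(- \frac{145551}{352}\right) \left(- \frac{1}{90}\right)\right) = \left(-1204\right) \frac{48517}{10560} = - \frac{14603617}{2640}$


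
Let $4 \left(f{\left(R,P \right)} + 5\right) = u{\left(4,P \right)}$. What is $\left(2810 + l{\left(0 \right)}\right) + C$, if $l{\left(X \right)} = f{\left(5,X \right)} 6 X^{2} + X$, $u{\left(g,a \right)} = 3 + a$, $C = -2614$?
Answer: $196$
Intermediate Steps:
$f{\left(R,P \right)} = - \frac{17}{4} + \frac{P}{4}$ ($f{\left(R,P \right)} = -5 + \frac{3 + P}{4} = -5 + \left(\frac{3}{4} + \frac{P}{4}\right) = - \frac{17}{4} + \frac{P}{4}$)
$l{\left(X \right)} = X + 6 X^{2} \left(- \frac{17}{4} + \frac{X}{4}\right)$ ($l{\left(X \right)} = \left(- \frac{17}{4} + \frac{X}{4}\right) 6 X^{2} + X = 6 X^{2} \left(- \frac{17}{4} + \frac{X}{4}\right) + X = X + 6 X^{2} \left(- \frac{17}{4} + \frac{X}{4}\right)$)
$\left(2810 + l{\left(0 \right)}\right) + C = \left(2810 + \frac{1}{2} \cdot 0 \left(2 + 3 \cdot 0 \left(-17 + 0\right)\right)\right) - 2614 = \left(2810 + \frac{1}{2} \cdot 0 \left(2 + 3 \cdot 0 \left(-17\right)\right)\right) - 2614 = \left(2810 + \frac{1}{2} \cdot 0 \left(2 + 0\right)\right) - 2614 = \left(2810 + \frac{1}{2} \cdot 0 \cdot 2\right) - 2614 = \left(2810 + 0\right) - 2614 = 2810 - 2614 = 196$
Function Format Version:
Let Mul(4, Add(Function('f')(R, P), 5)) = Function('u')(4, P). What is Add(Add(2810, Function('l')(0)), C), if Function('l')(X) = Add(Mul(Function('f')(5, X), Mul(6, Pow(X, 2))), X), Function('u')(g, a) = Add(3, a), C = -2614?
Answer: 196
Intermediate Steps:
Function('f')(R, P) = Add(Rational(-17, 4), Mul(Rational(1, 4), P)) (Function('f')(R, P) = Add(-5, Mul(Rational(1, 4), Add(3, P))) = Add(-5, Add(Rational(3, 4), Mul(Rational(1, 4), P))) = Add(Rational(-17, 4), Mul(Rational(1, 4), P)))
Function('l')(X) = Add(X, Mul(6, Pow(X, 2), Add(Rational(-17, 4), Mul(Rational(1, 4), X)))) (Function('l')(X) = Add(Mul(Add(Rational(-17, 4), Mul(Rational(1, 4), X)), Mul(6, Pow(X, 2))), X) = Add(Mul(6, Pow(X, 2), Add(Rational(-17, 4), Mul(Rational(1, 4), X))), X) = Add(X, Mul(6, Pow(X, 2), Add(Rational(-17, 4), Mul(Rational(1, 4), X)))))
Add(Add(2810, Function('l')(0)), C) = Add(Add(2810, Mul(Rational(1, 2), 0, Add(2, Mul(3, 0, Add(-17, 0))))), -2614) = Add(Add(2810, Mul(Rational(1, 2), 0, Add(2, Mul(3, 0, -17)))), -2614) = Add(Add(2810, Mul(Rational(1, 2), 0, Add(2, 0))), -2614) = Add(Add(2810, Mul(Rational(1, 2), 0, 2)), -2614) = Add(Add(2810, 0), -2614) = Add(2810, -2614) = 196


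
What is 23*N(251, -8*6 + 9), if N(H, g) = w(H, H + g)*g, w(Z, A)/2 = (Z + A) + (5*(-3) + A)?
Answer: -1184040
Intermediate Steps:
w(Z, A) = -30 + 2*Z + 4*A (w(Z, A) = 2*((Z + A) + (5*(-3) + A)) = 2*((A + Z) + (-15 + A)) = 2*(-15 + Z + 2*A) = -30 + 2*Z + 4*A)
N(H, g) = g*(-30 + 4*g + 6*H) (N(H, g) = (-30 + 2*H + 4*(H + g))*g = (-30 + 2*H + (4*H + 4*g))*g = (-30 + 4*g + 6*H)*g = g*(-30 + 4*g + 6*H))
23*N(251, -8*6 + 9) = 23*(2*(-8*6 + 9)*(-15 + 2*(-8*6 + 9) + 3*251)) = 23*(2*(-48 + 9)*(-15 + 2*(-48 + 9) + 753)) = 23*(2*(-39)*(-15 + 2*(-39) + 753)) = 23*(2*(-39)*(-15 - 78 + 753)) = 23*(2*(-39)*660) = 23*(-51480) = -1184040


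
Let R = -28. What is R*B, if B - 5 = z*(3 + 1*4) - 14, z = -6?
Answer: 1428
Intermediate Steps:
B = -51 (B = 5 + (-6*(3 + 1*4) - 14) = 5 + (-6*(3 + 4) - 14) = 5 + (-6*7 - 14) = 5 + (-42 - 14) = 5 - 56 = -51)
R*B = -28*(-51) = 1428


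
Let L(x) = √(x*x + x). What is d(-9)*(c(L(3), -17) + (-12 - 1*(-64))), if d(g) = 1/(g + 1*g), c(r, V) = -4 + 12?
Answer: -10/3 ≈ -3.3333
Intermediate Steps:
L(x) = √(x + x²) (L(x) = √(x² + x) = √(x + x²))
c(r, V) = 8
d(g) = 1/(2*g) (d(g) = 1/(g + g) = 1/(2*g))
d(-9)*(c(L(3), -17) + (-12 - 1*(-64))) = ((½)/(-9))*(8 + (-12 - 1*(-64))) = ((½)*(-⅑))*(8 + (-12 + 64)) = -(8 + 52)/18 = -1/18*60 = -10/3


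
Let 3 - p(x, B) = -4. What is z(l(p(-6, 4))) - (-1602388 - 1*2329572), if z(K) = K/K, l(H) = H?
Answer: 3931961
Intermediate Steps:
p(x, B) = 7 (p(x, B) = 3 - 1*(-4) = 3 + 4 = 7)
z(K) = 1
z(l(p(-6, 4))) - (-1602388 - 1*2329572) = 1 - (-1602388 - 1*2329572) = 1 - (-1602388 - 2329572) = 1 - 1*(-3931960) = 1 + 3931960 = 3931961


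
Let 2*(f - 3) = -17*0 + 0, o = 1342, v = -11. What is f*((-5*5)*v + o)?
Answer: 4851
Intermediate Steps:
f = 3 (f = 3 + (-17*0 + 0)/2 = 3 + (0 + 0)/2 = 3 + (½)*0 = 3 + 0 = 3)
f*((-5*5)*v + o) = 3*(-5*5*(-11) + 1342) = 3*(-25*(-11) + 1342) = 3*(275 + 1342) = 3*1617 = 4851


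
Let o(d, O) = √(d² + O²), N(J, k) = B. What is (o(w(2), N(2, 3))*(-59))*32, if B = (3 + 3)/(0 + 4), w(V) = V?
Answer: -4720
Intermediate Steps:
B = 3/2 (B = 6/4 = 6*(¼) = 3/2 ≈ 1.5000)
N(J, k) = 3/2
o(d, O) = √(O² + d²)
(o(w(2), N(2, 3))*(-59))*32 = (√((3/2)² + 2²)*(-59))*32 = (√(9/4 + 4)*(-59))*32 = (√(25/4)*(-59))*32 = ((5/2)*(-59))*32 = -295/2*32 = -4720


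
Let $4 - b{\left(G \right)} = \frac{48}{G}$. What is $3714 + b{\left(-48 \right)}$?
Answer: $3719$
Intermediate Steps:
$b{\left(G \right)} = 4 - \frac{48}{G}$
$3714 + b{\left(-48 \right)} = 3714 + \left(4 - \frac{48}{-48}\right) = 3714 + \left(4 - -1\right) = 3714 + \left(4 + 1\right) = 3714 + 5 = 3719$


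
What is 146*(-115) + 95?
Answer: -16695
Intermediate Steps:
146*(-115) + 95 = -16790 + 95 = -16695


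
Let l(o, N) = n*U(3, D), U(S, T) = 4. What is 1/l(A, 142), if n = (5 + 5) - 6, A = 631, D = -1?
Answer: 1/16 ≈ 0.062500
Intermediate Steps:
n = 4 (n = 10 - 6 = 4)
l(o, N) = 16 (l(o, N) = 4*4 = 16)
1/l(A, 142) = 1/16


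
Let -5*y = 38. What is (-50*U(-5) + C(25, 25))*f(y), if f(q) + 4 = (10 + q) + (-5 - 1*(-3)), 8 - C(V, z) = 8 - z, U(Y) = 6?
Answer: 990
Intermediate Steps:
C(V, z) = z (C(V, z) = 8 - (8 - z) = 8 + (-8 + z) = z)
y = -38/5 (y = -⅕*38 = -38/5 ≈ -7.6000)
f(q) = 4 + q (f(q) = -4 + ((10 + q) + (-5 - 1*(-3))) = -4 + ((10 + q) + (-5 + 3)) = -4 + ((10 + q) - 2) = -4 + (8 + q) = 4 + q)
(-50*U(-5) + C(25, 25))*f(y) = (-50*6 + 25)*(4 - 38/5) = (-300 + 25)*(-18/5) = -275*(-18/5) = 990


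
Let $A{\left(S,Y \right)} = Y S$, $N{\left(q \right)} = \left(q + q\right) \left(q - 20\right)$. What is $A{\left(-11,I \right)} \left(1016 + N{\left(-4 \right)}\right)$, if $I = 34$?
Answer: $-451792$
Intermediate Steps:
$N{\left(q \right)} = 2 q \left(-20 + q\right)$
$A{\left(S,Y \right)} = S Y$
$A{\left(-11,I \right)} \left(1016 + N{\left(-4 \right)}\right) = \left(-11\right) 34 \left(1016 + 2 \left(-4\right) \left(-20 - 4\right)\right) = - 374 \left(1016 + 2 \left(-4\right) \left(-24\right)\right) = - 374 \left(1016 + 192\right) = \left(-374\right) 1208 = -451792$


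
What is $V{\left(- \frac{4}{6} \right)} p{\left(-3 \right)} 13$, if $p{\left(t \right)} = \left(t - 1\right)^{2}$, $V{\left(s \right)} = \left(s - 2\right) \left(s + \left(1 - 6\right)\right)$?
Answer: $\frac{28288}{9} \approx 3143.1$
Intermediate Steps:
$V{\left(s \right)} = \left(-5 + s\right) \left(-2 + s\right)$ ($V{\left(s \right)} = \left(-2 + s\right) \left(s + \left(1 - 6\right)\right) = \left(-2 + s\right) \left(s - 5\right) = \left(-2 + s\right) \left(-5 + s\right) = \left(-5 + s\right) \left(-2 + s\right)$)
$p{\left(t \right)} = \left(-1 + t\right)^{2}$
$V{\left(- \frac{4}{6} \right)} p{\left(-3 \right)} 13 = \left(10 + \left(- \frac{4}{6}\right)^{2} - 7 \left(- \frac{4}{6}\right)\right) \left(-1 - 3\right)^{2} \cdot 13 = \left(10 + \left(\left(-4\right) \frac{1}{6}\right)^{2} - 7 \left(\left(-4\right) \frac{1}{6}\right)\right) \left(-4\right)^{2} \cdot 13 = \left(10 + \left(- \frac{2}{3}\right)^{2} - - \frac{14}{3}\right) 16 \cdot 13 = \left(10 + \frac{4}{9} + \frac{14}{3}\right) 16 \cdot 13 = \frac{136}{9} \cdot 16 \cdot 13 = \frac{2176}{9} \cdot 13 = \frac{28288}{9}$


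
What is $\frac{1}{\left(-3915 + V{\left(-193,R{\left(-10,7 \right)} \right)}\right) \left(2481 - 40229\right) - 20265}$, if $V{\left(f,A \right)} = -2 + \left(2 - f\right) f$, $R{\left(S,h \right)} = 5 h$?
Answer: $\frac{1}{1568484631} \approx 6.3756 \cdot 10^{-10}$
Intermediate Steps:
$V{\left(f,A \right)} = -2 + f \left(2 - f\right)$
$\frac{1}{\left(-3915 + V{\left(-193,R{\left(-10,7 \right)} \right)}\right) \left(2481 - 40229\right) - 20265} = \frac{1}{\left(-3915 - 37637\right) \left(2481 - 40229\right) - 20265} = \frac{1}{\left(-3915 - 37637\right) \left(-37748\right) - 20265} = \frac{1}{\left(-41552\right) \left(-37748\right) - 20265} = \frac{1}{1568504896 - 20265} = \frac{1}{1568484631}$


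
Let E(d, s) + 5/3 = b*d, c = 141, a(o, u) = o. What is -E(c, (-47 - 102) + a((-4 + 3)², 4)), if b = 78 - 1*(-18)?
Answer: -40603/3 ≈ -13534.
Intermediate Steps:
b = 96 (b = 78 + 18 = 96)
E(d, s) = -5/3 + 96*d
-E(c, (-47 - 102) + a((-4 + 3)², 4)) = -(-5/3 + 96*141) = -(-5/3 + 13536) = -1*40603/3 = -40603/3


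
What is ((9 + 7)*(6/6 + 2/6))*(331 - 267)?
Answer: 4096/3 ≈ 1365.3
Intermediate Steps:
((9 + 7)*(6/6 + 2/6))*(331 - 267) = (16*(6*(⅙) + 2*(⅙)))*64 = (16*(1 + ⅓))*64 = (16*(4/3))*64 = (64/3)*64 = 4096/3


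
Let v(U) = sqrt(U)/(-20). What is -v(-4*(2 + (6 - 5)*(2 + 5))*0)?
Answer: 0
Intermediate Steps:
v(U) = -sqrt(U)/20
-v(-4*(2 + (6 - 5)*(2 + 5))*0) = -(-1)*sqrt(-4*(2 + (6 - 5)*(2 + 5))*0)/20 = -(-1)*sqrt(-4*(2 + 1*7)*0)/20 = -(-1)*sqrt(-4*(2 + 7)*0)/20 = -(-1)*sqrt(-4*9*0)/20 = -(-1)*sqrt(-36*0)/20 = -(-1)*sqrt(0)/20 = -(-1)*0/20 = -1*0 = 0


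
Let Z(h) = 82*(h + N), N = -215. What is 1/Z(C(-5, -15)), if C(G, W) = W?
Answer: -1/18860 ≈ -5.3022e-5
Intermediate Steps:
Z(h) = -17630 + 82*h (Z(h) = 82*(h - 215) = 82*(-215 + h) = -17630 + 82*h)
1/Z(C(-5, -15)) = 1/(-17630 + 82*(-15)) = 1/(-17630 - 1230) = 1/(-18860) = -1/18860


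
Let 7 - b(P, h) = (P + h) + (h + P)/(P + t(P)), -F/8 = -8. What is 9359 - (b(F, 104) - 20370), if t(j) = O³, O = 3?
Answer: 388594/13 ≈ 29892.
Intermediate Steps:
F = 64 (F = -8*(-8) = 64)
t(j) = 27 (t(j) = 3³ = 27)
b(P, h) = 7 - P - h - (P + h)/(27 + P) (b(P, h) = 7 - ((P + h) + (h + P)/(P + 27)) = 7 - ((P + h) + (P + h)/(27 + P)) = 7 - (P + h + (P + h)/(27 + P)) = 7 + (-P - h - (P + h)/(27 + P)) = 7 - P - h - (P + h)/(27 + P))
9359 - (b(F, 104) - 20370) = 9359 - ((189 - 1*64² - 28*104 - 21*64 - 1*64*104)/(27 + 64) - 20370) = 9359 - ((189 - 1*4096 - 2912 - 1344 - 6656)/91 - 20370) = 9359 - ((189 - 4096 - 2912 - 1344 - 6656)/91 - 20370) = 9359 - ((1/91)*(-14819) - 20370) = 9359 - (-2117/13 - 20370) = 9359 - 1*(-266927/13) = 9359 + 266927/13 = 388594/13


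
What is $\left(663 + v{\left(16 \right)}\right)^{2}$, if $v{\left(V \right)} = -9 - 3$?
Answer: $423801$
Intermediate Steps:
$v{\left(V \right)} = -12$ ($v{\left(V \right)} = -9 - 3 = -12$)
$\left(663 + v{\left(16 \right)}\right)^{2} = \left(663 - 12\right)^{2} = 651^{2} = 423801$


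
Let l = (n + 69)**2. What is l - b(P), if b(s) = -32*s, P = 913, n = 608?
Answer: 487545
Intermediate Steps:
l = 458329 (l = (608 + 69)**2 = 677**2 = 458329)
l - b(P) = 458329 - (-32)*913 = 458329 - 1*(-29216) = 458329 + 29216 = 487545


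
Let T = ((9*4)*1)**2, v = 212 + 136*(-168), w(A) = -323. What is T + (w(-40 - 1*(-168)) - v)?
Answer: 23609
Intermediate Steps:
v = -22636 (v = 212 - 22848 = -22636)
T = 1296 (T = (36*1)**2 = 36**2 = 1296)
T + (w(-40 - 1*(-168)) - v) = 1296 + (-323 - 1*(-22636)) = 1296 + (-323 + 22636) = 1296 + 22313 = 23609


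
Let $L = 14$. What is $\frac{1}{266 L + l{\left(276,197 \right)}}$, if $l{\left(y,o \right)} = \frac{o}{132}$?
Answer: $\frac{132}{491765} \approx 0.00026842$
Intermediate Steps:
$l{\left(y,o \right)} = \frac{o}{132}$ ($l{\left(y,o \right)} = o \frac{1}{132} = \frac{o}{132}$)
$\frac{1}{266 L + l{\left(276,197 \right)}} = \frac{1}{266 \cdot 14 + \frac{1}{132} \cdot 197} = \frac{1}{3724 + \frac{197}{132}} = \frac{1}{\frac{491765}{132}} = \frac{132}{491765}$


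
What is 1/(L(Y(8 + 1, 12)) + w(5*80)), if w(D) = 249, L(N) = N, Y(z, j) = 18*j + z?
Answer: 1/474 ≈ 0.0021097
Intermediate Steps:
Y(z, j) = z + 18*j
1/(L(Y(8 + 1, 12)) + w(5*80)) = 1/(((8 + 1) + 18*12) + 249) = 1/((9 + 216) + 249) = 1/(225 + 249) = 1/474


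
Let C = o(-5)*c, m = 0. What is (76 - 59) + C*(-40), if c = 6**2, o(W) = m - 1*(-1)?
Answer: -1423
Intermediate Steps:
o(W) = 1 (o(W) = 0 - 1*(-1) = 0 + 1 = 1)
c = 36
C = 36 (C = 1*36 = 36)
(76 - 59) + C*(-40) = (76 - 59) + 36*(-40) = 17 - 1440 = -1423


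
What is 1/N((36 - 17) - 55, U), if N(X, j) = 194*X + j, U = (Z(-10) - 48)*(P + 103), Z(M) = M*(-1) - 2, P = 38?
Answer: -1/12624 ≈ -7.9214e-5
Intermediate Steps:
Z(M) = -2 - M (Z(M) = -M - 2 = -2 - M)
U = -5640 (U = ((-2 - 1*(-10)) - 48)*(38 + 103) = ((-2 + 10) - 48)*141 = (8 - 48)*141 = -40*141 = -5640)
N(X, j) = j + 194*X
1/N((36 - 17) - 55, U) = 1/(-5640 + 194*((36 - 17) - 55)) = 1/(-5640 + 194*(19 - 55)) = 1/(-5640 + 194*(-36)) = 1/(-5640 - 6984) = 1/(-12624) = -1/12624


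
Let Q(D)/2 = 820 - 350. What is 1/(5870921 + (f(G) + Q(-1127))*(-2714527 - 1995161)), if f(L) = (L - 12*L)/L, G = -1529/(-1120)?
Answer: -1/4369429231 ≈ -2.2886e-10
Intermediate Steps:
Q(D) = 940 (Q(D) = 2*(820 - 350) = 2*470 = 940)
G = 1529/1120 (G = -1529*(-1/1120) = 1529/1120 ≈ 1.3652)
f(L) = -11 (f(L) = (-11*L)/L = -11)
1/(5870921 + (f(G) + Q(-1127))*(-2714527 - 1995161)) = 1/(5870921 + (-11 + 940)*(-2714527 - 1995161)) = 1/(5870921 + 929*(-4709688)) = 1/(5870921 - 4375300152) = 1/(-4369429231) = -1/4369429231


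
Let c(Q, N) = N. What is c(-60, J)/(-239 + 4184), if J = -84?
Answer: -28/1315 ≈ -0.021293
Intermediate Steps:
c(-60, J)/(-239 + 4184) = -84/(-239 + 4184) = -84/3945 = -84*1/3945 = -28/1315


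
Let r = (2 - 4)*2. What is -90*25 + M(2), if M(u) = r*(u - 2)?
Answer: -2250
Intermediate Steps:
r = -4 (r = -2*2 = -4)
M(u) = 8 - 4*u (M(u) = -4*(u - 2) = -4*(-2 + u) = 8 - 4*u)
-90*25 + M(2) = -90*25 + (8 - 4*2) = -2250 + (8 - 8) = -2250 + 0 = -2250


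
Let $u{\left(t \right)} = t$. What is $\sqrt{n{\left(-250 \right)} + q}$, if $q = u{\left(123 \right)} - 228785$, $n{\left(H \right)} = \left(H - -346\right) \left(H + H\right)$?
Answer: $i \sqrt{276662} \approx 525.99 i$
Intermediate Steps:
$n{\left(H \right)} = 2 H \left(346 + H\right)$ ($n{\left(H \right)} = \left(H + 346\right) 2 H = \left(346 + H\right) 2 H = 2 H \left(346 + H\right)$)
$q = -228662$ ($q = 123 - 228785 = -228662$)
$\sqrt{n{\left(-250 \right)} + q} = \sqrt{2 \left(-250\right) \left(346 - 250\right) - 228662} = \sqrt{2 \left(-250\right) 96 - 228662} = \sqrt{-48000 - 228662} = \sqrt{-276662} = i \sqrt{276662}$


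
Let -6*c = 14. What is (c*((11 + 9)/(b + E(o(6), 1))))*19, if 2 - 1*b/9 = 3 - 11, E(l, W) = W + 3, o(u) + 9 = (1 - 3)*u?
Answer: -1330/141 ≈ -9.4326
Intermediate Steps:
o(u) = -9 - 2*u (o(u) = -9 + (1 - 3)*u = -9 - 2*u)
E(l, W) = 3 + W
c = -7/3 (c = -1/6*14 = -7/3 ≈ -2.3333)
b = 90 (b = 18 - 9*(3 - 11) = 18 - 9*(-8) = 18 + 72 = 90)
(c*((11 + 9)/(b + E(o(6), 1))))*19 = -7*(11 + 9)/(3*(90 + (3 + 1)))*19 = -140/(3*(90 + 4))*19 = -140/(3*94)*19 = -7/3*10/47*19 = -70/141*19 = -1330/141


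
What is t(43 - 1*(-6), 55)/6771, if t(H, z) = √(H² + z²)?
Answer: √5426/6771 ≈ 0.010879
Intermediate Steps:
t(43 - 1*(-6), 55)/6771 = √((43 - 1*(-6))² + 55²)/6771 = √((43 + 6)² + 3025)*(1/6771) = √(49² + 3025)*(1/6771) = √(2401 + 3025)*(1/6771) = √5426*(1/6771) = √5426/6771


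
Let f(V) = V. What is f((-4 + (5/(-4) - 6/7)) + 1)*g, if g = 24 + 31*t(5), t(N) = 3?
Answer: -16731/28 ≈ -597.54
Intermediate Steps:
g = 117 (g = 24 + 31*3 = 24 + 93 = 117)
f((-4 + (5/(-4) - 6/7)) + 1)*g = ((-4 + (5/(-4) - 6/7)) + 1)*117 = ((-4 + (5*(-¼) - 6*⅐)) + 1)*117 = ((-4 + (-5/4 - 6/7)) + 1)*117 = ((-4 - 59/28) + 1)*117 = (-171/28 + 1)*117 = -143/28*117 = -16731/28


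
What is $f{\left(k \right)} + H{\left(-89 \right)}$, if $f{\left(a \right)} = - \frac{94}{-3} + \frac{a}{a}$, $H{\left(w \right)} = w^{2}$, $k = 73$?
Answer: $\frac{23860}{3} \approx 7953.3$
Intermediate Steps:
$f{\left(a \right)} = \frac{97}{3}$ ($f{\left(a \right)} = \left(-94\right) \left(- \frac{1}{3}\right) + 1 = \frac{94}{3} + 1 = \frac{97}{3}$)
$f{\left(k \right)} + H{\left(-89 \right)} = \frac{97}{3} + \left(-89\right)^{2} = \frac{97}{3} + 7921 = \frac{23860}{3}$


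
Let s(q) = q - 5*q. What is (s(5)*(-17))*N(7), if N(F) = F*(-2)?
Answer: -4760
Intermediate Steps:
N(F) = -2*F
s(q) = -4*q
(s(5)*(-17))*N(7) = (-4*5*(-17))*(-2*7) = -20*(-17)*(-14) = 340*(-14) = -4760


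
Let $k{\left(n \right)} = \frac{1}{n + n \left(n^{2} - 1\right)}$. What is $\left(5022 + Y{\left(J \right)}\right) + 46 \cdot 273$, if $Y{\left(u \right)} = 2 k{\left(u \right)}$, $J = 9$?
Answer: $\frac{12815822}{729} \approx 17580.0$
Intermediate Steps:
$k{\left(n \right)} = \frac{1}{n + n \left(-1 + n^{2}\right)}$
$Y{\left(u \right)} = \frac{2}{u^{3}}$
$\left(5022 + Y{\left(J \right)}\right) + 46 \cdot 273 = \left(5022 + \frac{2}{729}\right) + 46 \cdot 273 = \left(5022 + 2 \cdot \frac{1}{729}\right) + 12558 = \left(5022 + \frac{2}{729}\right) + 12558 = \frac{3661040}{729} + 12558 = \frac{12815822}{729}$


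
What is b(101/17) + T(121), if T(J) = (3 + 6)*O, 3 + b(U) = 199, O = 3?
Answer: 223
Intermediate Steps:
b(U) = 196 (b(U) = -3 + 199 = 196)
T(J) = 27 (T(J) = (3 + 6)*3 = 9*3 = 27)
b(101/17) + T(121) = 196 + 27 = 223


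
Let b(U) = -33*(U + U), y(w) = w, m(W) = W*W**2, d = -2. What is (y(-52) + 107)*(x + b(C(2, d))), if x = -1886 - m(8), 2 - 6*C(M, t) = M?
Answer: -131890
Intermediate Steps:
C(M, t) = 1/3 - M/6
m(W) = W**3
x = -2398 (x = -1886 - 1*8**3 = -1886 - 1*512 = -1886 - 512 = -2398)
b(U) = -66*U
(y(-52) + 107)*(x + b(C(2, d))) = (-52 + 107)*(-2398 - 66*(1/3 - 1/6*2)) = 55*(-2398 - 66*(1/3 - 1/3)) = 55*(-2398 - 66*0) = 55*(-2398 + 0) = 55*(-2398) = -131890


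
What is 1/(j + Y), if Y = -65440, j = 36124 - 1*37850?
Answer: -1/67166 ≈ -1.4888e-5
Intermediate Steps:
j = -1726 (j = 36124 - 37850 = -1726)
1/(j + Y) = 1/(-1726 - 65440) = 1/(-67166) = -1/67166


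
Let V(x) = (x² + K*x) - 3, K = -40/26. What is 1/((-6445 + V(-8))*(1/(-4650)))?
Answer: 975/1336 ≈ 0.72979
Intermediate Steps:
K = -20/13 (K = -40*1/26 = -20/13 ≈ -1.5385)
V(x) = -3 + x² - 20*x/13 (V(x) = (x² - 20*x/13) - 3 = -3 + x² - 20*x/13)
1/((-6445 + V(-8))*(1/(-4650))) = 1/((-6445 + (-3 + (-8)² - 20/13*(-8)))*(1/(-4650))) = 1/((-6445 + (-3 + 64 + 160/13))*(-1/4650)) = -4650/(-6445 + 953/13) = -4650/(-82832/13) = -13/82832*(-4650) = 975/1336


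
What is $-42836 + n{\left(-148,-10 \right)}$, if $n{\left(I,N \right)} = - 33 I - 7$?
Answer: $-37959$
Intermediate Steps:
$n{\left(I,N \right)} = -7 - 33 I$
$-42836 + n{\left(-148,-10 \right)} = -42836 - -4877 = -42836 + \left(-7 + 4884\right) = -42836 + 4877 = -37959$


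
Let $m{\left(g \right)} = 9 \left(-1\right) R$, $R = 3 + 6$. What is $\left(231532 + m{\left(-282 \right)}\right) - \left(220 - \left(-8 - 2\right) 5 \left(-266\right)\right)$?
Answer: $244531$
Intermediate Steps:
$R = 9$
$m{\left(g \right)} = -81$ ($m{\left(g \right)} = 9 \left(-1\right) 9 = \left(-9\right) 9 = -81$)
$\left(231532 + m{\left(-282 \right)}\right) - \left(220 - \left(-8 - 2\right) 5 \left(-266\right)\right) = \left(231532 - 81\right) - \left(220 - \left(-8 - 2\right) 5 \left(-266\right)\right) = 231451 - \left(220 - \left(-10\right) 5 \left(-266\right)\right) = 231451 - -13080 = 231451 + \left(13300 - 220\right) = 231451 + 13080 = 244531$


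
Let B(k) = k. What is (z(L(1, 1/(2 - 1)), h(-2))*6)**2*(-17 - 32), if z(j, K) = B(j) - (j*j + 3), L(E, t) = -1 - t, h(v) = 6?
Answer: -142884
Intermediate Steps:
z(j, K) = -3 + j - j**2 (z(j, K) = j - (j*j + 3) = j - (j**2 + 3) = j - (3 + j**2) = j + (-3 - j**2) = -3 + j - j**2)
(z(L(1, 1/(2 - 1)), h(-2))*6)**2*(-17 - 32) = ((-3 + (-1 - 1/(2 - 1)) - (-1 - 1/(2 - 1))**2)*6)**2*(-17 - 32) = ((-3 + (-1 - 1/1) - (-1 - 1/1)**2)*6)**2*(-49) = ((-3 + (-1 - 1*1) - (-1 - 1*1)**2)*6)**2*(-49) = ((-3 + (-1 - 1) - (-1 - 1)**2)*6)**2*(-49) = ((-3 - 2 - 1*(-2)**2)*6)**2*(-49) = ((-3 - 2 - 1*4)*6)**2*(-49) = ((-3 - 2 - 4)*6)**2*(-49) = (-9*6)**2*(-49) = (-54)**2*(-49) = 2916*(-49) = -142884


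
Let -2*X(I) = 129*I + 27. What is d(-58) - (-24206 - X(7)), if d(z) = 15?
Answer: 23756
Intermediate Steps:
X(I) = -27/2 - 129*I/2 (X(I) = -(129*I + 27)/2 = -(27 + 129*I)/2 = -27/2 - 129*I/2)
d(-58) - (-24206 - X(7)) = 15 - (-24206 - (-27/2 - 129/2*7)) = 15 - (-24206 - (-27/2 - 903/2)) = 15 - (-24206 - 1*(-465)) = 15 - (-24206 + 465) = 15 - 1*(-23741) = 15 + 23741 = 23756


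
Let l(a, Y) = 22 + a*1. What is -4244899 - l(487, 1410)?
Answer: -4245408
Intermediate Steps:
l(a, Y) = 22 + a
-4244899 - l(487, 1410) = -4244899 - (22 + 487) = -4244899 - 1*509 = -4244899 - 509 = -4245408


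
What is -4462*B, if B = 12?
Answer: -53544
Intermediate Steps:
-4462*B = -4462*12 = -53544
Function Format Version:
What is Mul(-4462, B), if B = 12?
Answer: -53544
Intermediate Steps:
Mul(-4462, B) = Mul(-4462, 12) = -53544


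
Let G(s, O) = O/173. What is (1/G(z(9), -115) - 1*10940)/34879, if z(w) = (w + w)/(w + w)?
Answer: -1258273/4011085 ≈ -0.31370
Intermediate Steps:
z(w) = 1 (z(w) = (2*w)/((2*w)) = (2*w)*(1/(2*w)) = 1)
G(s, O) = O/173 (G(s, O) = O*(1/173) = O/173)
(1/G(z(9), -115) - 1*10940)/34879 = (1/((1/173)*(-115)) - 1*10940)/34879 = (1/(-115/173) - 10940)*(1/34879) = (-173/115 - 10940)*(1/34879) = -1258273/115*1/34879 = -1258273/4011085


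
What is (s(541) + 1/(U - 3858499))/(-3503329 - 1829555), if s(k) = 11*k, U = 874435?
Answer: -17758164863/15913667160576 ≈ -0.0011159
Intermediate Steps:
(s(541) + 1/(U - 3858499))/(-3503329 - 1829555) = (11*541 + 1/(874435 - 3858499))/(-3503329 - 1829555) = (5951 + 1/(-2984064))/(-5332884) = (5951 - 1/2984064)*(-1/5332884) = (17758164863/2984064)*(-1/5332884) = -17758164863/15913667160576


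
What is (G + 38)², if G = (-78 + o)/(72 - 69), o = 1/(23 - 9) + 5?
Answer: 330625/1764 ≈ 187.43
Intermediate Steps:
o = 71/14 (o = 1/14 + 5 = 71/14 ≈ 5.0714)
G = -1021/42 (G = (-78 + 71/14)/(72 - 69) = -1021/14/3 = -1021/14*⅓ = -1021/42 ≈ -24.310)
(G + 38)² = (-1021/42 + 38)² = (575/42)² = 330625/1764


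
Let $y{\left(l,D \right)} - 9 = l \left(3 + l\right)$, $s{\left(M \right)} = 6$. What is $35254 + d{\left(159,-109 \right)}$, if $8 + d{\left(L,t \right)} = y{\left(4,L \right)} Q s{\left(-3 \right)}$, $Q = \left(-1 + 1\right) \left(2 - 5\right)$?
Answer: $35246$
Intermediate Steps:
$Q = 0$ ($Q = 0 \left(-3\right) = 0$)
$y{\left(l,D \right)} = 9 + l \left(3 + l\right)$
$d{\left(L,t \right)} = -8$ ($d{\left(L,t \right)} = -8 + \left(9 + 4^{2} + 3 \cdot 4\right) 0 \cdot 6 = -8 + \left(9 + 16 + 12\right) 0 \cdot 6 = -8 + 37 \cdot 0 \cdot 6 = -8 + 0 \cdot 6 = -8 + 0 = -8$)
$35254 + d{\left(159,-109 \right)} = 35254 - 8 = 35246$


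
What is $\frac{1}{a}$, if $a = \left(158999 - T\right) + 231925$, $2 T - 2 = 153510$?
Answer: $\frac{1}{314168} \approx 3.183 \cdot 10^{-6}$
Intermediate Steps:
$T = 76756$ ($T = 1 + \frac{1}{2} \cdot 153510 = 1 + 76755 = 76756$)
$a = 314168$ ($a = \left(158999 - 76756\right) + 231925 = 82243 + 231925 = 314168$)
$\frac{1}{a} = \frac{1}{314168}$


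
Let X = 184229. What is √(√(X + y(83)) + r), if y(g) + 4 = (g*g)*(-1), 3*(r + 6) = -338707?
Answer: √(-1016175 + 54*√4926)/3 ≈ 335.39*I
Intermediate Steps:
r = -338725/3 (r = -6 + (⅓)*(-338707) = -6 - 338707/3 = -338725/3 ≈ -1.1291e+5)
y(g) = -4 - g² (y(g) = -4 + (g*g)*(-1) = -4 + g²*(-1) = -4 - g²)
√(√(X + y(83)) + r) = √(√(184229 + (-4 - 1*83²)) - 338725/3) = √(√(184229 + (-4 - 1*6889)) - 338725/3) = √(√(184229 + (-4 - 6889)) - 338725/3) = √(√(184229 - 6893) - 338725/3) = √(√177336 - 338725/3) = √(6*√4926 - 338725/3) = √(-338725/3 + 6*√4926)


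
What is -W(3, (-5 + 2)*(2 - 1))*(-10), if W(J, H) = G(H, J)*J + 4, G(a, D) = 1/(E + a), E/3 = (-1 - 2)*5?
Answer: 315/8 ≈ 39.375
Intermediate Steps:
E = -45 (E = 3*((-1 - 2)*5) = 3*(-3*5) = 3*(-15) = -45)
G(a, D) = 1/(-45 + a)
W(J, H) = 4 + J/(-45 + H) (W(J, H) = J/(-45 + H) + 4 = 4 + J/(-45 + H))
-W(3, (-5 + 2)*(2 - 1))*(-10) = -(-180 + 3 + 4*((-5 + 2)*(2 - 1)))/(-45 + (-5 + 2)*(2 - 1))*(-10) = -(-180 + 3 + 4*(-3*1))/(-45 - 3*1)*(-10) = -(-180 + 3 + 4*(-3))/(-45 - 3)*(-10) = -(-180 + 3 - 12)/(-48)*(-10) = -(-1)*(-189)/48*(-10) = -1*63/16*(-10) = -63/16*(-10) = 315/8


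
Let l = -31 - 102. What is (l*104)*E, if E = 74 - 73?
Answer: -13832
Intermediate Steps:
l = -133
E = 1
(l*104)*E = -133*104*1 = -13832*1 = -13832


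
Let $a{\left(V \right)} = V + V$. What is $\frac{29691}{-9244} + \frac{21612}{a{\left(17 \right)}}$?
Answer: $\frac{99385917}{157148} \approx 632.44$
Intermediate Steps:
$a{\left(V \right)} = 2 V$
$\frac{29691}{-9244} + \frac{21612}{a{\left(17 \right)}} = \frac{29691}{-9244} + \frac{21612}{2 \cdot 17} = 29691 \left(- \frac{1}{9244}\right) + \frac{21612}{34} = - \frac{29691}{9244} + 21612 \cdot \frac{1}{34} = - \frac{29691}{9244} + \frac{10806}{17} = \frac{99385917}{157148}$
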